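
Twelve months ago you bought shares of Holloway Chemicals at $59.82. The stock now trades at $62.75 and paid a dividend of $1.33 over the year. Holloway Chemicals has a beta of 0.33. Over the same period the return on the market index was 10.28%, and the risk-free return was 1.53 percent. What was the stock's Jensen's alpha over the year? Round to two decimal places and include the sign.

+2.70%

Realised HPR = (P1 + D1 − P0) / P0 = (62.75 + 1.33 − 59.82) / 59.82 = 4.26 / 59.82 = 7.1214%
MRP = 10.28% − 1.53% = 8.75%
CAPM required = R_f + β·MRP = 1.53% + 0.33 × 8.75% = 4.4175%
α = realised − required = 7.1214% − 4.4175% = +2.70%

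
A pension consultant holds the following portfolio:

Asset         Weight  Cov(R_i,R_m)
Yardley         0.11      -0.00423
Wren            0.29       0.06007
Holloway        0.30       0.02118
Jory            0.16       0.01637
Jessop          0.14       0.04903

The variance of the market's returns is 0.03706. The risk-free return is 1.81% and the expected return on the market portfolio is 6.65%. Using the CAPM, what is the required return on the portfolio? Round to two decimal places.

β_Yardley = -0.00423 / 0.03706 = -0.1141
β_Wren = 0.06007 / 0.03706 = 1.6209
β_Holloway = 0.02118 / 0.03706 = 0.5715
β_Jory = 0.01637 / 0.03706 = 0.4417
β_Jessop = 0.04903 / 0.03706 = 1.3230
β_P = Σ w_i β_i = 0.11×-0.1141 + 0.29×1.6209 + 0.30×0.5715 + 0.16×0.4417 + 0.14×1.3230 = 0.8849
MRP = 6.65% − 1.81% = 4.84%
E(R_P) = R_f + β_P × MRP = 1.81% + 0.8849 × 4.84% = 6.09%

6.09%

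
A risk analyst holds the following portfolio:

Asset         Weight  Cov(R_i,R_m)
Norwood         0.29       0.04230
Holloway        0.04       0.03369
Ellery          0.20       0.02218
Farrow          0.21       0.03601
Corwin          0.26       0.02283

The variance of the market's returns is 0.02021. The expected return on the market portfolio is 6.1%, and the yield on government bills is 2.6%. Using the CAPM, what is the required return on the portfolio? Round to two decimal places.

β_Norwood = 0.04230 / 0.02021 = 2.0930
β_Holloway = 0.03369 / 0.02021 = 1.6670
β_Ellery = 0.02218 / 0.02021 = 1.0975
β_Farrow = 0.03601 / 0.02021 = 1.7818
β_Corwin = 0.02283 / 0.02021 = 1.1296
β_P = Σ w_i β_i = 0.29×2.0930 + 0.04×1.6670 + 0.20×1.0975 + 0.21×1.7818 + 0.26×1.1296 = 1.5610
MRP = 6.1% − 2.6% = 3.50%
E(R_P) = R_f + β_P × MRP = 2.6% + 1.5610 × 3.5% = 8.06%

8.06%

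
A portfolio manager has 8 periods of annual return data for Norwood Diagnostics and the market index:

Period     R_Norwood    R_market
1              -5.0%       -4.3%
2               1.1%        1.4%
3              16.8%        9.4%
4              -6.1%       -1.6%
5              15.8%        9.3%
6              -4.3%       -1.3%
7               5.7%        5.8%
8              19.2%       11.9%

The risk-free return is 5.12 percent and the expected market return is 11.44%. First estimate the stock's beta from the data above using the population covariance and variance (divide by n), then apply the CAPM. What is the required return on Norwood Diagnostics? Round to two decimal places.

Mean R_i = (-5.0 + 1.1 + 16.8 − 6.1 + 15.8 − 4.3 + 5.7 + 19.2) / 8 = 5.4000%
Mean R_m = (-4.3 + 1.4 + 9.4 − 1.6 + 9.3 − 1.3 + 5.8 + 11.9) / 8 = 3.8250%
Σ(R_i − R̄_i)(R_m − R̄_m) = 439.5500  ⇒  Cov = 439.5500 / 8 = 54.9438
Σ(R_m − R̄_m)² = 257.7550  ⇒  Var(R_m) = 257.7550 / 8 = 32.2194
β = Cov / Var(R_m) = 54.9438 / 32.2194 = 1.7053
MRP = 11.44% − 5.12% = 6.32%
E(R) = R_f + β × MRP = 5.12% + 1.7053 × 6.32% = 15.90%

15.90%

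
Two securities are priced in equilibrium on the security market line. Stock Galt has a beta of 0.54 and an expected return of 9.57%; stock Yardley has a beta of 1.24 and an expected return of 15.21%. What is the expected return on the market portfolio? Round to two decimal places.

13.28%

Both satisfy E(R) = R_f + β·MRP, so the slope of the SML is
MRP = (15.21% − 9.57%) / (1.24 − 0.54) = 5.64% / 0.70 = 8.0571%
R_f = E(R_Galt) − β_Galt·MRP = 9.57% − 0.54 × 8.0571% = 5.2192%
E(R_m) = R_f + MRP = 5.2192% + 8.0571% = 13.28%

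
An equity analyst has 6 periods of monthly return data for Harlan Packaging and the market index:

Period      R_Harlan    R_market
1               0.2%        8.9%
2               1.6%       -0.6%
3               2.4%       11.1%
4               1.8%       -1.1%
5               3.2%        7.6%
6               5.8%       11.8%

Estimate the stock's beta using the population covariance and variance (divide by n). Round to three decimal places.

Mean R_i = (0.2 + 1.6 + 2.4 + 1.8 + 3.2 + 5.8) / 6 = 2.5000%
Mean R_m = (8.9 − 0.6 + 11.1 − 1.1 + 7.6 + 11.8) / 6 = 6.2833%
Σ(R_i − R̄_i)(R_m − R̄_m) = 23.9900  ⇒  Cov = 23.9900 / 6 = 3.9983
Σ(R_m − R̄_m)² = 164.1083  ⇒  Var(R_m) = 164.1083 / 6 = 27.3514
β = Cov / Var(R_m) = 3.9983 / 27.3514 = 0.1462

0.146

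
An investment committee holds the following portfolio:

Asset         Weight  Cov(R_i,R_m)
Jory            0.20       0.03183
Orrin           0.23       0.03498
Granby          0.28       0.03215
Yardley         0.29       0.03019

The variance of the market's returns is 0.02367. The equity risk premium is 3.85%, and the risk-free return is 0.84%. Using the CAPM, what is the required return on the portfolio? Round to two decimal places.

β_Jory = 0.03183 / 0.02367 = 1.3447
β_Orrin = 0.03498 / 0.02367 = 1.4778
β_Granby = 0.03215 / 0.02367 = 1.3583
β_Yardley = 0.03019 / 0.02367 = 1.2755
β_P = Σ w_i β_i = 0.20×1.3447 + 0.23×1.4778 + 0.28×1.3583 + 0.29×1.2755 = 1.3591
E(R_P) = R_f + β_P × MRP = 0.84% + 1.3591 × 3.85% = 6.07%

6.07%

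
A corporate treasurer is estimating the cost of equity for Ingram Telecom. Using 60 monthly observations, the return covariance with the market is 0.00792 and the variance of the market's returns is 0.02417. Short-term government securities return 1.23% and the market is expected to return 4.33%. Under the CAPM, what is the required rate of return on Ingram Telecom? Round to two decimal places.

β = Cov(R_i, R_m) / Var(R_m) = 0.00792 / 0.02417 = 0.3277
MRP = 4.33% − 1.23% = 3.10%
E(R) = R_f + β × MRP = 1.23% + 0.3277 × 3.10% = 2.25%

2.25%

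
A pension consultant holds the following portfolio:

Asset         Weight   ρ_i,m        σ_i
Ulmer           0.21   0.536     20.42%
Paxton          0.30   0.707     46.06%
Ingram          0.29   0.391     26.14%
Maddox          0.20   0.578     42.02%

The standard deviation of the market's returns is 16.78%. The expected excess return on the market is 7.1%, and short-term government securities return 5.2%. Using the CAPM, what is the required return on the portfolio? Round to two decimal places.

β_Ulmer = 0.536 × 20.42% / 16.78% = 0.6523
β_Paxton = 0.707 × 46.06% / 16.78% = 1.9407
β_Ingram = 0.391 × 26.14% / 16.78% = 0.6091
β_Maddox = 0.578 × 42.02% / 16.78% = 1.4474
β_P = Σ w_i β_i = 0.21×0.6523 + 0.30×1.9407 + 0.29×0.6091 + 0.20×1.4474 = 1.1853
E(R_P) = R_f + β_P × MRP = 5.2% + 1.1853 × 7.1% = 13.62%

13.62%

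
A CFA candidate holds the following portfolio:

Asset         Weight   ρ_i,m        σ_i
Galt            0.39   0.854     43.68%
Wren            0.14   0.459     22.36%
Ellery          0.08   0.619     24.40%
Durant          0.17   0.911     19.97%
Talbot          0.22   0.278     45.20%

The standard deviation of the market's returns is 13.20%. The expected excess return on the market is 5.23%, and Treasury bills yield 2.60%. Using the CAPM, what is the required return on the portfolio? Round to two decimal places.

11.73%

β_Galt = 0.854 × 43.68% / 13.20% = 2.8260
β_Wren = 0.459 × 22.36% / 13.20% = 0.7775
β_Ellery = 0.619 × 24.40% / 13.20% = 1.1442
β_Durant = 0.911 × 19.97% / 13.20% = 1.3782
β_Talbot = 0.278 × 45.20% / 13.20% = 0.9519
β_P = Σ w_i β_i = 0.39×2.8260 + 0.14×0.7775 + 0.08×1.1442 + 0.17×1.3782 + 0.22×0.9519 = 1.7462
E(R_P) = R_f + β_P × MRP = 2.60% + 1.7462 × 5.23% = 11.73%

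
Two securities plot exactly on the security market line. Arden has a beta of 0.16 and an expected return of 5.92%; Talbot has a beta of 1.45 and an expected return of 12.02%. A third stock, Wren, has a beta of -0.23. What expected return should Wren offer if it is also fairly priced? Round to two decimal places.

MRP (SML slope) = (12.02% − 5.92%) / (1.45 − 0.16) = 6.10% / 1.29 = 4.7287%
R_f (intercept) = 5.92% − 0.16 × 4.7287% = 5.1634%
E(R_Wren) = R_f + β × MRP = 5.1634% + -0.23 × 4.7287% = 4.08%

4.08%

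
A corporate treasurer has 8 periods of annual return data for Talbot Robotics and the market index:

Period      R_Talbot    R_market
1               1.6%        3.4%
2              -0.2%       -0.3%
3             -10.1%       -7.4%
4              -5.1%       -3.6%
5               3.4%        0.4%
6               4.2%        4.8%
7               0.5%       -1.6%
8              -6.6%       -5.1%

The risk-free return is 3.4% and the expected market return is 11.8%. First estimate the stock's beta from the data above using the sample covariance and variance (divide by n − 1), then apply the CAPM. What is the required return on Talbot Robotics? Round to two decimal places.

13.09%

Mean R_i = (1.6 − 0.2 − 10.1 − 5.1 + 3.4 + 4.2 + 0.5 − 6.6) / 8 = -1.5375%
Mean R_m = (3.4 − 0.3 − 7.4 − 3.6 + 0.4 + 4.8 − 1.6 − 5.1) / 8 = -1.1750%
Σ(R_i − R̄_i)(R_m − R̄_m) = 138.5275  ⇒  Cov = 138.5275 / 7 = 19.7896
Σ(R_m − R̄_m)² = 120.0950  ⇒  Var(R_m) = 120.0950 / 7 = 17.1564
β = Cov / Var(R_m) = 19.7896 / 17.1564 = 1.1535
MRP = 11.8% − 3.4% = 8.40%
E(R) = R_f + β × MRP = 3.4% + 1.1535 × 8.4% = 13.09%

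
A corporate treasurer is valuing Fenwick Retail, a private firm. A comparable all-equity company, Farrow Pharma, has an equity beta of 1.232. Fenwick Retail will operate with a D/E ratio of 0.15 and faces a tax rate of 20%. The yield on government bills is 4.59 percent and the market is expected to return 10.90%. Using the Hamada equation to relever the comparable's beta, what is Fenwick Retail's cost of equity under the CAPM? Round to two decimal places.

β_L = β_U × [1 + (1 − t)(D/E)] = 1.232 × [1 + (1 − 0.20) × 0.15]
    = 1.232 × [1 + 0.80 × 0.15] = 1.232 × 1.1200 = 1.3798
MRP = 10.90% − 4.59% = 6.31%
E(R) = R_f + β_L × MRP = 4.59% + 1.3798 × 6.31% = 13.30%

13.30%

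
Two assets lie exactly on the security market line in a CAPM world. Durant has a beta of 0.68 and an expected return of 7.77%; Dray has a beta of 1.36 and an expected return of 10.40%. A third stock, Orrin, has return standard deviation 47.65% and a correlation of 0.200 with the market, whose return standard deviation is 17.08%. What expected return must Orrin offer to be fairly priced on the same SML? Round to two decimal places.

MRP = (10.40% − 7.77%) / (1.36 − 0.68) = 3.8676%
R_f = 7.77% − 0.68 × 3.8676% = 5.1400%
β_Orrin = ρ·σ_i/σ_m = 0.200 × 47.65 / 17.08 = 0.5580
E(R_Orrin) = R_f + β × MRP = 5.1400% + 0.5580 × 3.8676% = 7.30%

7.30%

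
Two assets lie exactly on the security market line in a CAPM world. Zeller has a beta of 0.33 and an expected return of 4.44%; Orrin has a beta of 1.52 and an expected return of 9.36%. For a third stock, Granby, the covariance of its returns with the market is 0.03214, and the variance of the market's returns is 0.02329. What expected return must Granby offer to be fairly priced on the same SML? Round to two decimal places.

MRP = (9.36% − 4.44%) / (1.52 − 0.33) = 4.1345%
R_f = 4.44% − 0.33 × 4.1345% = 3.0756%
β_Granby = Cov / Var(R_m) = 0.03214 / 0.02329 = 1.3800
E(R_Granby) = R_f + β × MRP = 3.0756% + 1.3800 × 4.1345% = 8.78%

8.78%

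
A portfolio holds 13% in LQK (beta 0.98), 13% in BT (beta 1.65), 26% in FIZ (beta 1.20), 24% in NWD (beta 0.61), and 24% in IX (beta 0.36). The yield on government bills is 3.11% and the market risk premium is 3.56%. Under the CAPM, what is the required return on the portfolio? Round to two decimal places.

6.27%

β_P = Σ w_i β_i = 0.13×0.98 + 0.13×1.65 + 0.26×1.20 + 0.24×0.61 + 0.24×0.36 = 0.8867
E(R_P) = R_f + β_P × MRP = 3.11% + 0.8867 × 3.56% = 6.27%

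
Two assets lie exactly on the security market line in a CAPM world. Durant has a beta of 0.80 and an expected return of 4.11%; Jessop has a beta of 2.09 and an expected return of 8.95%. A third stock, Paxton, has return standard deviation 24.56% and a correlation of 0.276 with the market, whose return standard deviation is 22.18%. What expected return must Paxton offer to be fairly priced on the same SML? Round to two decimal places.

MRP = (8.95% − 4.11%) / (2.09 − 0.80) = 3.7519%
R_f = 4.11% − 0.80 × 3.7519% = 1.1085%
β_Paxton = ρ·σ_i/σ_m = 0.276 × 24.56 / 22.18 = 0.3056
E(R_Paxton) = R_f + β × MRP = 1.1085% + 0.3056 × 3.7519% = 2.26%

2.26%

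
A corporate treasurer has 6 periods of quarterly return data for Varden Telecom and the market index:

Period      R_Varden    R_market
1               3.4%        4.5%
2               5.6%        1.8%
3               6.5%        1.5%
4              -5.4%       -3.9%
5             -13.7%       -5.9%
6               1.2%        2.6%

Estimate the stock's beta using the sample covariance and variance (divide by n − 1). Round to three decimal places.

Mean R_i = (3.4 + 5.6 + 6.5 − 5.4 − 13.7 + 1.2) / 6 = -0.4000%
Mean R_m = (4.5 + 1.8 + 1.5 − 3.9 − 5.9 + 2.6) / 6 = 0.1000%
Σ(R_i − R̄_i)(R_m − R̄_m) = 140.3800  ⇒  Cov = 140.3800 / 5 = 28.0760
Σ(R_m − R̄_m)² = 82.4600  ⇒  Var(R_m) = 82.4600 / 5 = 16.4920
β = Cov / Var(R_m) = 28.0760 / 16.4920 = 1.7024

1.702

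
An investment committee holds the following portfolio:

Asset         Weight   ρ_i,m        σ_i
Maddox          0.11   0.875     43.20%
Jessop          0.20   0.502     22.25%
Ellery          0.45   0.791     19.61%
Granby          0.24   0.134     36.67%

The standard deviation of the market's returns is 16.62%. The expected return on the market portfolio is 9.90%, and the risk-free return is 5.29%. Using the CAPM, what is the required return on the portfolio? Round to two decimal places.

β_Maddox = 0.875 × 43.20% / 16.62% = 2.2744
β_Jessop = 0.502 × 22.25% / 16.62% = 0.6721
β_Ellery = 0.791 × 19.61% / 16.62% = 0.9333
β_Granby = 0.134 × 36.67% / 16.62% = 0.2957
β_P = Σ w_i β_i = 0.11×2.2744 + 0.20×0.6721 + 0.45×0.9333 + 0.24×0.2957 = 0.8756
MRP = 9.90% − 5.29% = 4.61%
E(R_P) = R_f + β_P × MRP = 5.29% + 0.8756 × 4.61% = 9.33%

9.33%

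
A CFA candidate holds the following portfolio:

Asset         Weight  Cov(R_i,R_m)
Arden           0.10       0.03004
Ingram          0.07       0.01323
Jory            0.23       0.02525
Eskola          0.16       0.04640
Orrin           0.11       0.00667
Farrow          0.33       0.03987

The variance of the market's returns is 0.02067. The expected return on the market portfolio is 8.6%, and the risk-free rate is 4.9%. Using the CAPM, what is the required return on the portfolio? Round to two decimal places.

10.46%

β_Arden = 0.03004 / 0.02067 = 1.4533
β_Ingram = 0.01323 / 0.02067 = 0.6401
β_Jory = 0.02525 / 0.02067 = 1.2216
β_Eskola = 0.04640 / 0.02067 = 2.2448
β_Orrin = 0.00667 / 0.02067 = 0.3227
β_Farrow = 0.03987 / 0.02067 = 1.9289
β_P = Σ w_i β_i = 0.10×1.4533 + 0.07×0.6401 + 0.23×1.2216 + 0.16×2.2448 + 0.11×0.3227 + 0.33×1.9289 = 1.5023
MRP = 8.6% − 4.9% = 3.70%
E(R_P) = R_f + β_P × MRP = 4.9% + 1.5023 × 3.7% = 10.46%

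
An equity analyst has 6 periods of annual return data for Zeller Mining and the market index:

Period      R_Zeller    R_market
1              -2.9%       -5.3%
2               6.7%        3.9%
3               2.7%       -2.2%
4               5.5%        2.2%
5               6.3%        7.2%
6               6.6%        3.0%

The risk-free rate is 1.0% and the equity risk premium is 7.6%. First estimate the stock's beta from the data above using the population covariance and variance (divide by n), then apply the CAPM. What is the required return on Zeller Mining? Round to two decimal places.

Mean R_i = (-2.9 + 6.7 + 2.7 + 5.5 + 6.3 + 6.6) / 6 = 4.1500%
Mean R_m = (-5.3 + 3.9 − 2.2 + 2.2 + 7.2 + 3.0) / 6 = 1.4667%
Σ(R_i − R̄_i)(R_m − R̄_m) = 76.3000  ⇒  Cov = 76.3000 / 6 = 12.7167
Σ(R_m − R̄_m)² = 100.9133  ⇒  Var(R_m) = 100.9133 / 6 = 16.8189
β = Cov / Var(R_m) = 12.7167 / 16.8189 = 0.7561
E(R) = R_f + β × MRP = 1.0% + 0.7561 × 7.6% = 6.75%

6.75%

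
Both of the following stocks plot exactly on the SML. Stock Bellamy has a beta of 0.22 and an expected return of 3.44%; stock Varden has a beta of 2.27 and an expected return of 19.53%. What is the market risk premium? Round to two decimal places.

Both satisfy E(R) = R_f + β·MRP, so the slope of the SML is
MRP = (19.53% − 3.44%) / (2.27 − 0.22) = 16.09% / 2.05 = 7.8488%

7.85%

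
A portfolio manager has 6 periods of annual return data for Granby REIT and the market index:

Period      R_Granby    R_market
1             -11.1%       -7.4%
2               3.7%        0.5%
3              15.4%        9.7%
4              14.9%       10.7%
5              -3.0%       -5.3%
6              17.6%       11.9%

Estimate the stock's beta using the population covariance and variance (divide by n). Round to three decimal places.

1.346

Mean R_i = (-11.1 + 3.7 + 15.4 + 14.9 − 3.0 + 17.6) / 6 = 6.2500%
Mean R_m = (-7.4 + 0.5 + 9.7 + 10.7 − 5.3 + 11.9) / 6 = 3.3500%
Σ(R_i − R̄_i)(R_m − R̄_m) = 492.5150  ⇒  Cov = 492.5150 / 6 = 82.0858
Σ(R_m − R̄_m)² = 365.9550  ⇒  Var(R_m) = 365.9550 / 6 = 60.9925
β = Cov / Var(R_m) = 82.0858 / 60.9925 = 1.3458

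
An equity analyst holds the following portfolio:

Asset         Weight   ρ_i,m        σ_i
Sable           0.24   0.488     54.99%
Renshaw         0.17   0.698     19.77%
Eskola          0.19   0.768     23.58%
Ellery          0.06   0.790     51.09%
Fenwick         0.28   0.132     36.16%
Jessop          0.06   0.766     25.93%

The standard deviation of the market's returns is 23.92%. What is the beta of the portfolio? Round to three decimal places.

0.718

β_Sable = 0.488 × 54.99% / 23.92% = 1.1219
β_Renshaw = 0.698 × 19.77% / 23.92% = 0.5769
β_Eskola = 0.768 × 23.58% / 23.92% = 0.7571
β_Ellery = 0.790 × 51.09% / 23.92% = 1.6873
β_Fenwick = 0.132 × 36.16% / 23.92% = 0.1995
β_Jessop = 0.766 × 25.93% / 23.92% = 0.8304
β_P = Σ w_i β_i = 0.24×1.1219 + 0.17×0.5769 + 0.19×0.7571 + 0.06×1.6873 + 0.28×0.1995 + 0.06×0.8304 = 0.7181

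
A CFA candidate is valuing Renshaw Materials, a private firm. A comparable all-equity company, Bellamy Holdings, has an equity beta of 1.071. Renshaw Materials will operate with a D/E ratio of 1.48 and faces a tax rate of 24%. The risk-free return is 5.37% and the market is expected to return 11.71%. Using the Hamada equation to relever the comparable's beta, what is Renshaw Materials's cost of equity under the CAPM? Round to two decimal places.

19.80%

β_L = β_U × [1 + (1 − t)(D/E)] = 1.071 × [1 + (1 − 0.24) × 1.48]
    = 1.071 × [1 + 0.76 × 1.48] = 1.071 × 2.1248 = 2.2757
MRP = 11.71% − 5.37% = 6.34%
E(R) = R_f + β_L × MRP = 5.37% + 2.2757 × 6.34% = 19.80%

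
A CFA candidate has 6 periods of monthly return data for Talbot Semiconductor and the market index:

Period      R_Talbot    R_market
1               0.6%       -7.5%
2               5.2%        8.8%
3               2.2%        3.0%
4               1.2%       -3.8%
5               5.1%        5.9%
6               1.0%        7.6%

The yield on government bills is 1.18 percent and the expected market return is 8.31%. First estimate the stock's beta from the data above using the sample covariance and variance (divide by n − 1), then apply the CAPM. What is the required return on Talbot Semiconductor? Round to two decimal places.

Mean R_i = (0.6 + 5.2 + 2.2 + 1.2 + 5.1 + 1.0) / 6 = 2.5500%
Mean R_m = (-7.5 + 8.8 + 3.0 − 3.8 + 5.9 + 7.6) / 6 = 2.3333%
Σ(R_i − R̄_i)(R_m − R̄_m) = 45.2900  ⇒  Cov = 45.2900 / 5 = 9.0580
Σ(R_m − R̄_m)² = 217.0333  ⇒  Var(R_m) = 217.0333 / 5 = 43.4067
β = Cov / Var(R_m) = 9.0580 / 43.4067 = 0.2087
MRP = 8.31% − 1.18% = 7.13%
E(R) = R_f + β × MRP = 1.18% + 0.2087 × 7.13% = 2.67%

2.67%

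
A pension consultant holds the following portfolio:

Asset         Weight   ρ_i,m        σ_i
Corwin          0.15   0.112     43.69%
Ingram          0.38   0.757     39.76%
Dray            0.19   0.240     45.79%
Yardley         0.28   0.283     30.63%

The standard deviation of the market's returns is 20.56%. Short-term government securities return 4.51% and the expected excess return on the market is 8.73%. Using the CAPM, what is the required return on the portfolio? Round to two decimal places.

β_Corwin = 0.112 × 43.69% / 20.56% = 0.2380
β_Ingram = 0.757 × 39.76% / 20.56% = 1.4639
β_Dray = 0.240 × 45.79% / 20.56% = 0.5345
β_Yardley = 0.283 × 30.63% / 20.56% = 0.4216
β_P = Σ w_i β_i = 0.15×0.2380 + 0.38×1.4639 + 0.19×0.5345 + 0.28×0.4216 = 0.8116
E(R_P) = R_f + β_P × MRP = 4.51% + 0.8116 × 8.73% = 11.60%

11.60%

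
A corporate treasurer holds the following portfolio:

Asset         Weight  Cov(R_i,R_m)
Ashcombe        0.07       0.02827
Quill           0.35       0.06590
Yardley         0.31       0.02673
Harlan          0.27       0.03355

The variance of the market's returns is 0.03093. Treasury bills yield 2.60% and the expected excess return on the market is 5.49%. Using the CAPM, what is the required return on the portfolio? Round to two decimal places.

10.12%

β_Ashcombe = 0.02827 / 0.03093 = 0.9140
β_Quill = 0.06590 / 0.03093 = 2.1306
β_Yardley = 0.02673 / 0.03093 = 0.8642
β_Harlan = 0.03355 / 0.03093 = 1.0847
β_P = Σ w_i β_i = 0.07×0.9140 + 0.35×2.1306 + 0.31×0.8642 + 0.27×1.0847 = 1.3705
E(R_P) = R_f + β_P × MRP = 2.60% + 1.3705 × 5.49% = 10.12%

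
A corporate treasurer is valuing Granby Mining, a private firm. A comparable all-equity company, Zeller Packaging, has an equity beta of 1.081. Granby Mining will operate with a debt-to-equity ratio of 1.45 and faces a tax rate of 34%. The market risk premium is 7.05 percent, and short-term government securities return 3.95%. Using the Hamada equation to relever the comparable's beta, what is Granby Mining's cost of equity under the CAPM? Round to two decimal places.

18.86%

β_L = β_U × [1 + (1 − t)(D/E)] = 1.081 × [1 + (1 − 0.34) × 1.45]
    = 1.081 × [1 + 0.66 × 1.45] = 1.081 × 1.9570 = 2.1155
E(R) = R_f + β_L × MRP = 3.95% + 2.1155 × 7.05% = 18.86%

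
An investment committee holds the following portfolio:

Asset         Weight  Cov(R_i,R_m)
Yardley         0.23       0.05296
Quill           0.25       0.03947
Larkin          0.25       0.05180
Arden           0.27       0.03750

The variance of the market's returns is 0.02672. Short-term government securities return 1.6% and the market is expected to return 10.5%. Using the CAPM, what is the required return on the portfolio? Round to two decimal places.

16.63%

β_Yardley = 0.05296 / 0.02672 = 1.9820
β_Quill = 0.03947 / 0.02672 = 1.4772
β_Larkin = 0.05180 / 0.02672 = 1.9386
β_Arden = 0.03750 / 0.02672 = 1.4034
β_P = Σ w_i β_i = 0.23×1.9820 + 0.25×1.4772 + 0.25×1.9386 + 0.27×1.4034 = 1.6887
MRP = 10.5% − 1.6% = 8.90%
E(R_P) = R_f + β_P × MRP = 1.6% + 1.6887 × 8.9% = 16.63%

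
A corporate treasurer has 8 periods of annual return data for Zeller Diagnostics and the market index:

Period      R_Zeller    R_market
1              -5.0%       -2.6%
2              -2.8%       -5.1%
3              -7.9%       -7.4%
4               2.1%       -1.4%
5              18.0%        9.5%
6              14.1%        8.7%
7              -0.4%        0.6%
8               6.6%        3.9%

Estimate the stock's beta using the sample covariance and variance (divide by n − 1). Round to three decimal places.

1.438

Mean R_i = (-5.0 − 2.8 − 7.9 + 2.1 + 18.0 + 14.1 − 0.4 + 6.6) / 8 = 3.0875%
Mean R_m = (-2.6 − 5.1 − 7.4 − 1.4 + 9.5 + 8.7 + 0.6 + 3.9) / 8 = 0.7750%
Σ(R_i − R̄_i)(R_m − R̄_m) = 382.8275  ⇒  Cov = 382.8275 / 7 = 54.6896
Σ(R_m − R̄_m)² = 266.1950  ⇒  Var(R_m) = 266.1950 / 7 = 38.0279
β = Cov / Var(R_m) = 54.6896 / 38.0279 = 1.4381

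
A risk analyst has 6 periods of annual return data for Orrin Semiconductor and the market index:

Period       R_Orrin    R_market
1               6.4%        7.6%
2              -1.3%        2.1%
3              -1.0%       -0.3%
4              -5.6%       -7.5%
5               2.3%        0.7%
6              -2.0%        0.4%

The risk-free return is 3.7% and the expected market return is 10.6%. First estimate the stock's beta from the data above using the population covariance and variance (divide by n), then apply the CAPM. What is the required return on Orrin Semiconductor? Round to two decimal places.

Mean R_i = (6.4 − 1.3 − 1.0 − 5.6 + 2.3 − 2.0) / 6 = -0.2000%
Mean R_m = (7.6 + 2.1 − 0.3 − 7.5 + 0.7 + 0.4) / 6 = 0.5000%
Σ(R_i − R̄_i)(R_m − R̄_m) = 89.6200  ⇒  Cov = 89.6200 / 6 = 14.9367
Σ(R_m − R̄_m)² = 117.6600  ⇒  Var(R_m) = 117.6600 / 6 = 19.6100
β = Cov / Var(R_m) = 14.9367 / 19.6100 = 0.7617
MRP = 10.6% − 3.7% = 6.90%
E(R) = R_f + β × MRP = 3.7% + 0.7617 × 6.9% = 8.96%

8.96%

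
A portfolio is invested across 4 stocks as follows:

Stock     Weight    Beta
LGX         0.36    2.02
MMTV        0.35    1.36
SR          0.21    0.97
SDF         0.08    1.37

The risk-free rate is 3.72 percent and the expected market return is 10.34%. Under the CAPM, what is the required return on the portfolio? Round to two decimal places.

β_P = Σ w_i β_i = 0.36×2.02 + 0.35×1.36 + 0.21×0.97 + 0.08×1.37 = 1.5165
MRP = 10.34% − 3.72% = 6.62%
E(R_P) = R_f + β_P × MRP = 3.72% + 1.5165 × 6.62% = 13.76%

13.76%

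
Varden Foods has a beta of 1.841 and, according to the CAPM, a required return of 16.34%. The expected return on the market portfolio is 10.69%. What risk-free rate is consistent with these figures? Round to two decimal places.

3.97%

E(R) = R_f + β(E(R_m) − R_f) = R_f(1 − β) + β·E(R_m)
16.34% = R_f × (1 − 1.841) + 1.841 × 10.69%
16.34% = R_f × -0.841 + 19.68029%
R_f = (16.34% − 19.68029%) / -0.841 = 3.97%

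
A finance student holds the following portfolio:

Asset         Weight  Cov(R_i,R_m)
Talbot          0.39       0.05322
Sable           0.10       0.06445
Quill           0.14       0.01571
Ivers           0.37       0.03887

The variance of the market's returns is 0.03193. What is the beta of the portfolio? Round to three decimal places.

β_Talbot = 0.05322 / 0.03193 = 1.6668
β_Sable = 0.06445 / 0.03193 = 2.0185
β_Quill = 0.01571 / 0.03193 = 0.4920
β_Ivers = 0.03887 / 0.03193 = 1.2174
β_P = Σ w_i β_i = 0.39×1.6668 + 0.10×2.0185 + 0.14×0.4920 + 0.37×1.2174 = 1.3712

1.371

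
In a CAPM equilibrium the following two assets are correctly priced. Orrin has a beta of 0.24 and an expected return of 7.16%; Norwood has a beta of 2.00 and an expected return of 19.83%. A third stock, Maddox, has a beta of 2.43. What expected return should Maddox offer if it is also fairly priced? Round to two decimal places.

22.93%

MRP (SML slope) = (19.83% − 7.16%) / (2.00 − 0.24) = 12.67% / 1.76 = 7.1989%
R_f (intercept) = 7.16% − 0.24 × 7.1989% = 5.4323%
E(R_Maddox) = R_f + β × MRP = 5.4323% + 2.43 × 7.1989% = 22.93%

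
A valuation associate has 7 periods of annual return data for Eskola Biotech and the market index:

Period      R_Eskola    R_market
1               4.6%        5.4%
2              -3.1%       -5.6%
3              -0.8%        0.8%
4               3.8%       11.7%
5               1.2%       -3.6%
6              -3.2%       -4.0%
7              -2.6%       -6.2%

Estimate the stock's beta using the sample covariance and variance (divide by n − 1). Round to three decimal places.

Mean R_i = (4.6 − 3.1 − 0.8 + 3.8 + 1.2 − 3.2 − 2.6) / 7 = -0.0143%
Mean R_m = (5.4 − 5.6 + 0.8 + 11.7 − 3.6 − 4.0 − 6.2) / 7 = -0.2143%
Σ(R_i − R̄_i)(R_m − R̄_m) = 110.5986  ⇒  Cov = 110.5986 / 6 = 18.4331
Σ(R_m − R̄_m)² = 265.1286  ⇒  Var(R_m) = 265.1286 / 6 = 44.1881
β = Cov / Var(R_m) = 18.4331 / 44.1881 = 0.4172

0.417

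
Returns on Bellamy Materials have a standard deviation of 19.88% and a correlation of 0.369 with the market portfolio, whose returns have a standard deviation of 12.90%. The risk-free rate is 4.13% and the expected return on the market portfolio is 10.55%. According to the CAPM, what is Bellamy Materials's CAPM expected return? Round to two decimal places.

β = ρ × σ_i / σ_m = 0.369 × 19.88% / 12.90% = 0.5687
MRP = 10.55% − 4.13% = 6.42%
E(R) = 4.13% + 0.5687 × 6.42% = 7.78%

7.78%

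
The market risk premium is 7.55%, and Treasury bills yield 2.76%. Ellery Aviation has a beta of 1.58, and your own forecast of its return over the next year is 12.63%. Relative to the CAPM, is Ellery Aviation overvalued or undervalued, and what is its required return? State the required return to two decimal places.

Overvalued; required return 14.69%

Required return = R_f + β·MRP = 2.76% + 1.58 × 7.55% = 14.69%
Forecast 12.63% < required 14.69% → the stock plots below the SML → overvalued.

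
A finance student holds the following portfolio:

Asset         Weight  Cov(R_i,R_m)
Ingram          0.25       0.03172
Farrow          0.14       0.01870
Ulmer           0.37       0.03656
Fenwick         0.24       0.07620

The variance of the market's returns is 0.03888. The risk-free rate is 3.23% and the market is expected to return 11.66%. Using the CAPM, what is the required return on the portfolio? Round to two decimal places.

12.42%

β_Ingram = 0.03172 / 0.03888 = 0.8158
β_Farrow = 0.01870 / 0.03888 = 0.4810
β_Ulmer = 0.03656 / 0.03888 = 0.9403
β_Fenwick = 0.07620 / 0.03888 = 1.9599
β_P = Σ w_i β_i = 0.25×0.8158 + 0.14×0.4810 + 0.37×0.9403 + 0.24×1.9599 = 1.0896
MRP = 11.66% − 3.23% = 8.43%
E(R_P) = R_f + β_P × MRP = 3.23% + 1.0896 × 8.43% = 12.42%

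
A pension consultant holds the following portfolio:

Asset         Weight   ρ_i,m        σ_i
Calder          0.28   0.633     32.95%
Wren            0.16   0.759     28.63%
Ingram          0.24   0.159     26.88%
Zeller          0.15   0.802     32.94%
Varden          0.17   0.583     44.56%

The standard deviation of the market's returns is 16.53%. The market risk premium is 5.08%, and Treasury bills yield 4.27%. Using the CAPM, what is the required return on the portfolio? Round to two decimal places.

β_Calder = 0.633 × 32.95% / 16.53% = 1.2618
β_Wren = 0.759 × 28.63% / 16.53% = 1.3146
β_Ingram = 0.159 × 26.88% / 16.53% = 0.2586
β_Zeller = 0.802 × 32.94% / 16.53% = 1.5982
β_Varden = 0.583 × 44.56% / 16.53% = 1.5716
β_P = Σ w_i β_i = 0.28×1.2618 + 0.16×1.3146 + 0.24×0.2586 + 0.15×1.5982 + 0.17×1.5716 = 1.1326
E(R_P) = R_f + β_P × MRP = 4.27% + 1.1326 × 5.08% = 10.02%

10.02%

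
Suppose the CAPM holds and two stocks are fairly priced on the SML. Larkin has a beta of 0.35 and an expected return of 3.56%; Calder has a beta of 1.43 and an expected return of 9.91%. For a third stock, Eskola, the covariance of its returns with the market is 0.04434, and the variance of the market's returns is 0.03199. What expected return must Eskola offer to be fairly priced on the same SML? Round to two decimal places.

MRP = (9.91% − 3.56%) / (1.43 − 0.35) = 5.8796%
R_f = 3.56% − 0.35 × 5.8796% = 1.5021%
β_Eskola = Cov / Var(R_m) = 0.04434 / 0.03199 = 1.3861
E(R_Eskola) = R_f + β × MRP = 1.5021% + 1.3861 × 5.8796% = 9.65%

9.65%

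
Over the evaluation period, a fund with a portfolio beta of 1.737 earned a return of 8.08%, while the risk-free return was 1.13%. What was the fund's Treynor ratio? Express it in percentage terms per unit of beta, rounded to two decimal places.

4.00%

Treynor = (R_P − R_f) / β_P = (8.08% − 1.13%) / 1.7370 = 6.95% / 1.7370 = 4.00%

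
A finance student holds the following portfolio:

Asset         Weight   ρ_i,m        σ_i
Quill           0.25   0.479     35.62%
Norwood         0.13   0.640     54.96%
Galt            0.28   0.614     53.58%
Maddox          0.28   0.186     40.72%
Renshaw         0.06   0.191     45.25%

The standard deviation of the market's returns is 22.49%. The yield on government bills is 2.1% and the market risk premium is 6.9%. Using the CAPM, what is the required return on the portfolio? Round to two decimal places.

8.45%

β_Quill = 0.479 × 35.62% / 22.49% = 0.7586
β_Norwood = 0.640 × 54.96% / 22.49% = 1.5640
β_Galt = 0.614 × 53.58% / 22.49% = 1.4628
β_Maddox = 0.186 × 40.72% / 22.49% = 0.3368
β_Renshaw = 0.191 × 45.25% / 22.49% = 0.3843
β_P = Σ w_i β_i = 0.25×0.7586 + 0.13×1.5640 + 0.28×1.4628 + 0.28×0.3368 + 0.06×0.3843 = 0.9199
E(R_P) = R_f + β_P × MRP = 2.1% + 0.9199 × 6.9% = 8.45%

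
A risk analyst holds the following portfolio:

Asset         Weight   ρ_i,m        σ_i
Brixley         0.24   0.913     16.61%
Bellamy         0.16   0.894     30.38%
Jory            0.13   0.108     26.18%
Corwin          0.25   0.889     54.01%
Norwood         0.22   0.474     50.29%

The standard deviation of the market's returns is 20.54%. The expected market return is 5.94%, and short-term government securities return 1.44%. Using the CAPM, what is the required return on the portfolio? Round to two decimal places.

β_Brixley = 0.913 × 16.61% / 20.54% = 0.7383
β_Bellamy = 0.894 × 30.38% / 20.54% = 1.3223
β_Jory = 0.108 × 26.18% / 20.54% = 0.1377
β_Corwin = 0.889 × 54.01% / 20.54% = 2.3376
β_Norwood = 0.474 × 50.29% / 20.54% = 1.1605
β_P = Σ w_i β_i = 0.24×0.7383 + 0.16×1.3223 + 0.13×0.1377 + 0.25×2.3376 + 0.22×1.1605 = 1.2464
MRP = 5.94% − 1.44% = 4.50%
E(R_P) = R_f + β_P × MRP = 1.44% + 1.2464 × 4.50% = 7.05%

7.05%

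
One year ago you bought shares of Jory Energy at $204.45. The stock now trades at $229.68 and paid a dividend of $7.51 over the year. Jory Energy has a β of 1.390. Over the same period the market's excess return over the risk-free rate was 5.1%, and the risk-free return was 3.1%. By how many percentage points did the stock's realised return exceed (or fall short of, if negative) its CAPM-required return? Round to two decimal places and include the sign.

Realised HPR = (P1 + D1 − P0) / P0 = (229.68 + 7.51 − 204.45) / 204.45 = 32.74 / 204.45 = 16.0137%
CAPM required = R_f + β·MRP = 3.1% + 1.390 × 5.1% = 10.1890%
α = realised − required = 16.0137% − 10.1890% = +5.82%

+5.82%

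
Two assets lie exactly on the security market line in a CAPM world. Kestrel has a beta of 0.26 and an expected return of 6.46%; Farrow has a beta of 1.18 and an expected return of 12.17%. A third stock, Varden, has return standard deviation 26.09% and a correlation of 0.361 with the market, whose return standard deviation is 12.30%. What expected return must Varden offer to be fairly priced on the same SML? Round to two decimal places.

MRP = (12.17% − 6.46%) / (1.18 − 0.26) = 6.2065%
R_f = 6.46% − 0.26 × 6.2065% = 4.8463%
β_Varden = ρ·σ_i/σ_m = 0.361 × 26.09 / 12.30 = 0.7657
E(R_Varden) = R_f + β × MRP = 4.8463% + 0.7657 × 6.2065% = 9.60%

9.60%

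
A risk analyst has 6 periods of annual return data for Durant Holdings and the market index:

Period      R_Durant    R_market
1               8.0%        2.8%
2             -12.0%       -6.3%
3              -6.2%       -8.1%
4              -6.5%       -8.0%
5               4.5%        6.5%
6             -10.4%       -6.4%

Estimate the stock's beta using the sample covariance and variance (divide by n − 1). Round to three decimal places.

Mean R_i = (8.0 − 12.0 − 6.2 − 6.5 + 4.5 − 10.4) / 6 = -3.7667%
Mean R_m = (2.8 − 6.3 − 8.1 − 8.0 + 6.5 − 6.4) / 6 = -3.2500%
Σ(R_i − R̄_i)(R_m − R̄_m) = 222.5800  ⇒  Cov = 222.5800 / 5 = 44.5160
Σ(R_m − R̄_m)² = 196.9750  ⇒  Var(R_m) = 196.9750 / 5 = 39.3950
β = Cov / Var(R_m) = 44.5160 / 39.3950 = 1.1300

1.130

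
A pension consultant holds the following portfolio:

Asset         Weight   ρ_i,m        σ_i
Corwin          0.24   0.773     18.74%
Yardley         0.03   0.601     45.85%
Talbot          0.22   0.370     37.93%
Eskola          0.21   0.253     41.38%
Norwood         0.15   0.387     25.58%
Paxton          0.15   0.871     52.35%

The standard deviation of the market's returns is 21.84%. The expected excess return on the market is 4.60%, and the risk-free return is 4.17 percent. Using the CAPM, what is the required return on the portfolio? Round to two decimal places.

7.94%

β_Corwin = 0.773 × 18.74% / 21.84% = 0.6633
β_Yardley = 0.601 × 45.85% / 21.84% = 1.2617
β_Talbot = 0.370 × 37.93% / 21.84% = 0.6426
β_Eskola = 0.253 × 41.38% / 21.84% = 0.4794
β_Norwood = 0.387 × 25.58% / 21.84% = 0.4533
β_Paxton = 0.871 × 52.35% / 21.84% = 2.0878
β_P = Σ w_i β_i = 0.24×0.6633 + 0.03×1.2617 + 0.22×0.6426 + 0.21×0.4794 + 0.15×0.4533 + 0.15×2.0878 = 0.8203
E(R_P) = R_f + β_P × MRP = 4.17% + 0.8203 × 4.60% = 7.94%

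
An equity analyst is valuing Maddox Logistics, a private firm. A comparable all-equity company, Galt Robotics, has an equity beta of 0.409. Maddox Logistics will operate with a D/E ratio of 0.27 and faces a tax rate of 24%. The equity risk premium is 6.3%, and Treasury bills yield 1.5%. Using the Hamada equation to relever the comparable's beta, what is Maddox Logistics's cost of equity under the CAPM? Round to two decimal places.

4.61%

β_L = β_U × [1 + (1 − t)(D/E)] = 0.409 × [1 + (1 − 0.24) × 0.27]
    = 0.409 × [1 + 0.76 × 0.27] = 0.409 × 1.2052 = 0.4929
E(R) = R_f + β_L × MRP = 1.5% + 0.4929 × 6.3% = 4.61%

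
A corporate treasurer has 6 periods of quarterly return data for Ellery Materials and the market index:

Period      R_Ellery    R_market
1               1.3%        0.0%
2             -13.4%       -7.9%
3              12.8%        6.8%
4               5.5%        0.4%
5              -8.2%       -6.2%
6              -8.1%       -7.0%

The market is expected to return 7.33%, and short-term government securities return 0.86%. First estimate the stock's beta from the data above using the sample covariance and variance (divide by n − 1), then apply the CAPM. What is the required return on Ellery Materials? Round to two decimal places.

11.87%

Mean R_i = (1.3 − 13.4 + 12.8 + 5.5 − 8.2 − 8.1) / 6 = -1.6833%
Mean R_m = (0.0 − 7.9 + 6.8 + 0.4 − 6.2 − 7.0) / 6 = -2.3167%
Σ(R_i − R̄_i)(R_m − R̄_m) = 279.2417  ⇒  Cov = 279.2417 / 5 = 55.8483
Σ(R_m − R̄_m)² = 164.0483  ⇒  Var(R_m) = 164.0483 / 5 = 32.8097
β = Cov / Var(R_m) = 55.8483 / 32.8097 = 1.7022
MRP = 7.33% − 0.86% = 6.47%
E(R) = R_f + β × MRP = 0.86% + 1.7022 × 6.47% = 11.87%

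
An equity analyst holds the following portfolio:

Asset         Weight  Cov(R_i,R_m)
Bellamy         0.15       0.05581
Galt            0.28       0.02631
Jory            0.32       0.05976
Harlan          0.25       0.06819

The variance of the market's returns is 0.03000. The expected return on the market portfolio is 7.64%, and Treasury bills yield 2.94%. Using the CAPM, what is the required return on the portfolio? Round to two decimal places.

β_Bellamy = 0.05581 / 0.03000 = 1.8603
β_Galt = 0.02631 / 0.03000 = 0.8770
β_Jory = 0.05976 / 0.03000 = 1.9920
β_Harlan = 0.06819 / 0.03000 = 2.2730
β_P = Σ w_i β_i = 0.15×1.8603 + 0.28×0.8770 + 0.32×1.9920 + 0.25×2.2730 = 1.7303
MRP = 7.64% − 2.94% = 4.70%
E(R_P) = R_f + β_P × MRP = 2.94% + 1.7303 × 4.70% = 11.07%

11.07%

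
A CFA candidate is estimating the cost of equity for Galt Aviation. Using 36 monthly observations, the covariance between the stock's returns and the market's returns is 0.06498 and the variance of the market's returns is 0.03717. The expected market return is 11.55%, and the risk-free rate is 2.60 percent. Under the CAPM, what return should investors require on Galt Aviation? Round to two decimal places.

β = Cov(R_i, R_m) / Var(R_m) = 0.06498 / 0.03717 = 1.7482
MRP = 11.55% − 2.60% = 8.95%
E(R) = R_f + β × MRP = 2.60% + 1.7482 × 8.95% = 18.25%

18.25%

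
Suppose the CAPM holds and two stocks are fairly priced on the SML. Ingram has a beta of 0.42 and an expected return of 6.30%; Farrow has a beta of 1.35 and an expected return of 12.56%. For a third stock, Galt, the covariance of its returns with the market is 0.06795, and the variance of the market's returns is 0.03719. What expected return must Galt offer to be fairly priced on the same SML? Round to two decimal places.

15.77%

MRP = (12.56% − 6.30%) / (1.35 − 0.42) = 6.7312%
R_f = 6.30% − 0.42 × 6.7312% = 3.4729%
β_Galt = Cov / Var(R_m) = 0.06795 / 0.03719 = 1.8271
E(R_Galt) = R_f + β × MRP = 3.4729% + 1.8271 × 6.7312% = 15.77%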